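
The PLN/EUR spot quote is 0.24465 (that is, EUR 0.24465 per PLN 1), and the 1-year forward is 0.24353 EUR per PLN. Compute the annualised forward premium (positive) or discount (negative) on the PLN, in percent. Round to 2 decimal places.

T = 1 year.
Period premium: (0.24353 − 0.24465)/0.24465 = -0.0045780.
Annualise by dividing by T: -0.0045780 / 1 = -0.004578 → -0.46%.

-0.46%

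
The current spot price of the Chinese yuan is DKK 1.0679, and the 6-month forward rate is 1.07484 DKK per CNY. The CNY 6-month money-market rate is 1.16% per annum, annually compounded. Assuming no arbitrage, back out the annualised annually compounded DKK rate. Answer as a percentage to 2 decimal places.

T = 6/12 years.
F/S = 1.07484/1.0679 = 1.0064987 = (growth of DKK) / (growth of CNY).
CNY growth factor: (1 + 0.0116)^(6/12) = 1.0057833.
That pins the DKK growth at 1.0123196.
Annualise: 1.0123196^(12/6) − 1 = 0.024791 = 2.48%.

2.48%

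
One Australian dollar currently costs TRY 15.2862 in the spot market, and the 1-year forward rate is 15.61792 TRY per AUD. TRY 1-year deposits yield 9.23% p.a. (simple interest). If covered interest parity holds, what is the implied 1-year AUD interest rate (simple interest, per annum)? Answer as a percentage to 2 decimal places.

T = 1 year.
CIP gives F = S · g_TRY/g_AUD, so g_TRY/g_AUD = 15.61792/15.2862 = 1.0217006.
TRY growth factor: 1 + 0.0923×1 = 1.092300.
Hence g_AUD = 1.0690999.
r = (1.0690999 − 1)/1 = 0.069100 → 6.91%.

6.91%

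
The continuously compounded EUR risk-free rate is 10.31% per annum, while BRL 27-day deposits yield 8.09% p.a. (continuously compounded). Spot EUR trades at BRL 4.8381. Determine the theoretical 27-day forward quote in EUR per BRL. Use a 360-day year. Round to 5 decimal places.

T = 27/360 years.
Growth of 1 BRL over T: e^(0.0809×27/360) = 1.0060859.
Growth of 1 EUR over T: e^(0.1031×27/360) = 1.0077625.
CIP: F = S · (grow BRL)/(grow EUR) = 4.8381 × 1.0060859/1.0077625 = 4.830051 BRL per EUR.
Quoted the other way: 1/4.830051 = 0.20704 EUR per BRL.

0.20704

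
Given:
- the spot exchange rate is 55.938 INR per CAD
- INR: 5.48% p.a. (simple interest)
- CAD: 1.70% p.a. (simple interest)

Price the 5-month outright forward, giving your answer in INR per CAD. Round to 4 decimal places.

56.8128

T = 5/12 years.
Growth of 1 INR over T: 1 + 0.0548×5/12 = 1.02283333.
CAD accumulates by 1 + 0.0170×5/12 = 1.00708333.
Forward (INR per CAD) = 55.938 × 1.02283333 / 1.00708333 = 56.812827.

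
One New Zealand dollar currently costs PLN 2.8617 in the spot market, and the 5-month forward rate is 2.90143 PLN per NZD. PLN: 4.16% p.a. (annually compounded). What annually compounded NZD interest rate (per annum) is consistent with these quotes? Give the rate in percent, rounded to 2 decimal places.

0.77%

T = 5/12 years.
By CIP, F/S equals the PLN-to-NZD growth ratio: 2.90143/2.8617 = 1.0138834.
The PLN side grows by (1 + 0.0416)^(5/12) = 1.0171275.
That pins the NZD growth at 1.0031997.
Annualise: 1.0031997^(12/5) − 1 = 0.007696 = 0.77%.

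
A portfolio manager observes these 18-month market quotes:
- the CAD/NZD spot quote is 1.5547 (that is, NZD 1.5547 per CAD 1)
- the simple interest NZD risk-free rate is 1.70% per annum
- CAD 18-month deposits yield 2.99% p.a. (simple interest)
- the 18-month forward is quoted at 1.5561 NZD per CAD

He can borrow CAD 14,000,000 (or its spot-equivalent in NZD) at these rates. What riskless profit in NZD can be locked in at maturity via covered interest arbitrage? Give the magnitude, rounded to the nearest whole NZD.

T = 18/12 years.
Route A — deposit CAD, sell forward: 14,000,000 × 1.044850 × 1.5561 = NZD 22,762,475.19.
Route B — convert at spot, deposit NZD: 14,000,000 × 1.5547 × 1.025500 = NZD 22,320,827.90.
The quoted forward overvalues CAD, so borrow NZD, buy CAD at spot, deposit the CAD at 2.99%, and sell the proceeds forward at 1.5561.
Profit = 22,762,475.19 − 22,320,827.90 = NZD 441,647.

NZD 441,647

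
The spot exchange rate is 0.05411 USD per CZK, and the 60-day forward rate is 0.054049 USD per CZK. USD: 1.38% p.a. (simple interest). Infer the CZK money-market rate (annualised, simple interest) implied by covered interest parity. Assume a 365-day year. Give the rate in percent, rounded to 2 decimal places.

T = 60/365 years.
By CIP, F/S equals the USD-to-CZK growth ratio: 0.054049/0.05411 = 0.9988727.
The USD side grows by 1 + 0.0138×60/365 = 1.0022685.
That pins the CZK growth at 1.0033996.
r = (1.0033996 − 1)/(60/365) = 0.020681 → 2.07%.

2.07%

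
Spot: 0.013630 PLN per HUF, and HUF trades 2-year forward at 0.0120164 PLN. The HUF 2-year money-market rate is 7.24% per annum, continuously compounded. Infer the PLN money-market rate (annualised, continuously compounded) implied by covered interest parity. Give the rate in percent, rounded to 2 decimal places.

0.94%

T = 2 years.
CIP gives F = S · g_PLN/g_HUF, so g_PLN/g_HUF = 0.0120164/0.01363 = 0.8816141.
The HUF side grows by e^(0.0724×2) = 1.1558084.
So the PLN growth factor = 1.018977.
r = ln(1.018977)/2 = 0.009400 → 0.94%.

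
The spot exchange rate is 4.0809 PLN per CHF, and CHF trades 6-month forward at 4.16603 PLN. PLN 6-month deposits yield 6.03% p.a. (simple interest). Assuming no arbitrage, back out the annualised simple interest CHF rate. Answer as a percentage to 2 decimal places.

1.82%

T = 6/12 years.
CIP gives F = S · g_PLN/g_CHF, so g_PLN/g_CHF = 4.16603/4.0809 = 1.0208606.
PLN growth factor: 1 + 0.0603×6/12 = 1.030150.
So the CHF growth factor = 1.0090996.
r = (1.0090996 − 1)/(6/12) = 0.018199 → 1.82%.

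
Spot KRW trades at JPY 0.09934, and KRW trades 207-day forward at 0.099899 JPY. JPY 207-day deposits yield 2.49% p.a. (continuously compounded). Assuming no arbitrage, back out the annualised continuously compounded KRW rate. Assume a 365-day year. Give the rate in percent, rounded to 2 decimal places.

T = 207/365 years.
F/S = 0.099899/0.09934 = 1.0056271 = (growth of JPY) / (growth of KRW).
JPY growth factor: e^(0.0249×207/365) = 1.0142215.
Hence g_KRW = 1.0085463.
r = ln(1.0085463)/(207/365) = 0.015006 → 1.50%.

1.50%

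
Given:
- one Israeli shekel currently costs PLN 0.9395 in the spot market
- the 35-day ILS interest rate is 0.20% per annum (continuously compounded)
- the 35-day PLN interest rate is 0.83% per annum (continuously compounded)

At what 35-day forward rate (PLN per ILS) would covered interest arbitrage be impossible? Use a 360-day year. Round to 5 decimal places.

0.94008

T = 35/360 years.
Growth of 1 PLN over T: e^(0.0083×35/360) = 1.0008073.
Growth of 1 ILS over T: e^(0.0020×35/360) = 1.0001945.
So F = 0.9395 × 1.0008073 / 1.0001945 = 0.9400756 (PLN/ILS).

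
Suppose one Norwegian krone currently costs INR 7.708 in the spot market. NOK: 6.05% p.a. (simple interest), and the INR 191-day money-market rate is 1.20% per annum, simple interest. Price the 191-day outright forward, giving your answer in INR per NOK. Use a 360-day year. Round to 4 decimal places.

7.5158

T = 191/360 years.
INR accumulates by 1 + 0.0120×191/360 = 1.0063667.
NOK growth factor: 1 + 0.0605×191/360 = 1.0320986.
So F = 7.708 × 1.0063667 / 1.0320986 = 7.515827 (INR/NOK).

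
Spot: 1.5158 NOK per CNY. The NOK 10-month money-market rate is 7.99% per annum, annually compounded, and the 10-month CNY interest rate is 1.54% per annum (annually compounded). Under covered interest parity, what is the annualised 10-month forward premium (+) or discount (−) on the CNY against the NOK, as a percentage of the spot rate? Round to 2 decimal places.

+6.32%

T = 10/12 years.
F = S · g_NOK/g_CNY = 1.5158 × 1.0661532/1.012817 = 1.5956239.
Annualised premium = (F − S)/S × (1/T) = (1.5956239 − 1.5158)/1.5158 ÷ (10/12) = 6.32%.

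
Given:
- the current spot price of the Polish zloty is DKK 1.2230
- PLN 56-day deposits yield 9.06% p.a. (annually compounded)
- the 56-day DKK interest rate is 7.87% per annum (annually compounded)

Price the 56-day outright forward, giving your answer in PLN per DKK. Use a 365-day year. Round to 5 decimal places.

0.81904

T = 56/365 years.
DKK accumulates by (1 + 0.0787)^(56/365) = 1.0116907.
PLN growth factor: (1 + 0.0906)^(56/365) = 1.0133951.
Forward (DKK per PLN) = 1.223 × 1.0116907 / 1.0133951 = 1.220943.
Invert for PLN per DKK: 1 / 1.220943 = 0.81904.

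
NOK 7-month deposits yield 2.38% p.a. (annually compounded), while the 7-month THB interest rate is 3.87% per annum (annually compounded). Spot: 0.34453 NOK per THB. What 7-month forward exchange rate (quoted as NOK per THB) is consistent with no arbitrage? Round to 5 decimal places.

0.34164

T = 7/12 years.
Growth of 1 NOK over T: (1 + 0.0238)^(7/12) = 1.0138153.
THB growth factor: (1 + 0.0387)^(7/12) = 1.0223962.
Forward (NOK per THB) = 0.34453 × 1.0138153 / 1.0223962 = 0.3416384.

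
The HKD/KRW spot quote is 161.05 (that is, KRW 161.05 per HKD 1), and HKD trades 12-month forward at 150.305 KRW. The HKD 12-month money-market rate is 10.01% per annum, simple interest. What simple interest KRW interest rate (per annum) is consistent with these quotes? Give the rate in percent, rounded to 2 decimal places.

T = 1 year.
By CIP, F/S equals the KRW-to-HKD growth ratio: 150.305/161.05 = 0.9332816.
HKD growth factor: 1 + 0.1001×1 = 1.100100.
That pins the KRW growth at 1.0267031.
(1.0267031 − 1)/T = 0.026703, i.e. 2.67%.

2.67%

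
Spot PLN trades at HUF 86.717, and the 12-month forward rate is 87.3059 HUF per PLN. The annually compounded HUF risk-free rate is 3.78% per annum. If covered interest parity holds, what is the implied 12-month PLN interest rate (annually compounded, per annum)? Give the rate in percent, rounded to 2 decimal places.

3.08%

T = 1 year.
By CIP, F/S equals the HUF-to-PLN growth ratio: 87.3059/86.717 = 1.0067911.
The HUF side grows by (1 + 0.0378)^1 = 1.037800.
That pins the PLN growth at 1.0307997.
r = 1.0307997^(1/1) − 1 = 0.030800 → 3.08%.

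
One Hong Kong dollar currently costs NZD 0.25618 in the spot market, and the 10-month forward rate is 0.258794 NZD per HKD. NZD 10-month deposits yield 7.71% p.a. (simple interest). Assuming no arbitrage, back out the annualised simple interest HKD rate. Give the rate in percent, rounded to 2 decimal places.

6.42%

T = 10/12 years.
F/S = 0.258794/0.25618 = 1.0102038 = (growth of NZD) / (growth of HKD).
NZD growth factor: 1 + 0.0771×10/12 = 1.064250.
So the HKD growth factor = 1.0535003.
(1.0535003 − 1)/T = 0.064200, i.e. 6.42%.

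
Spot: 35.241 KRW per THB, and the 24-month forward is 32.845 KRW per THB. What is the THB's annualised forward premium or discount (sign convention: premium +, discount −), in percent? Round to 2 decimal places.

T = 2 years.
THB trades forward at -6.79890% vs spot over the period.
×(1/T) gives -3.40% p.a.

-3.40%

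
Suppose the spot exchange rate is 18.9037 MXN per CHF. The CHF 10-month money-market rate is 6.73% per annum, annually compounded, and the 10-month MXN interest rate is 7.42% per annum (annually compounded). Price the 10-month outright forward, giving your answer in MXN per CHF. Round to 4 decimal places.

19.0055

T = 10/12 years.
MXN accumulates by (1 + 0.0742)^(10/12) = 1.06146161.
CHF accumulates by (1 + 0.0673)^(10/12) = 1.05577674.
CIP: F = S · (grow MXN)/(grow CHF) = 18.9037 × 1.06146161/1.05577674 = 19.005488 MXN per CHF.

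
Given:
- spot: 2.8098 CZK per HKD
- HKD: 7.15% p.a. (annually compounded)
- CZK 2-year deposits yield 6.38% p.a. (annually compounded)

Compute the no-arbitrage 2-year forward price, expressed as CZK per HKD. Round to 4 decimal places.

2.7696

T = 2 years.
CZK growth factor: (1 + 0.0638)^2 = 1.1316704.
HKD accumulates by (1 + 0.0715)^2 = 1.1481122.
CIP: F = S · (grow CZK)/(grow HKD) = 2.8098 × 1.1316704/1.1481122 = 2.769562 CZK per HKD.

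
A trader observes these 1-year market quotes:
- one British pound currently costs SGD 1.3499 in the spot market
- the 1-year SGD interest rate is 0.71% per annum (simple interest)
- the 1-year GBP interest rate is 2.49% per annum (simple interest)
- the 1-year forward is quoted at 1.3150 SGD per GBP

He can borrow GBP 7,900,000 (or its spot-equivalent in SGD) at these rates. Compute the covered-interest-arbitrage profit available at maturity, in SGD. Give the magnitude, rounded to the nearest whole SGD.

T = 1 year.
Route A — deposit GBP, sell forward: 7,900,000 × 1.024900 × 1.3150 = SGD 10,647,173.65.
Route B — convert at spot, deposit SGD: 7,900,000 × 1.3499 × 1.007100 = SGD 10,739,925.89.
The quoted forward undervalues GBP, so borrow GBP, convert to SGD at spot, deposit the SGD at 0.71%, and buy GBP forward at 1.3150 to cover the loan.
The gap between the two covered legs is SGD 92,752.

SGD 92,752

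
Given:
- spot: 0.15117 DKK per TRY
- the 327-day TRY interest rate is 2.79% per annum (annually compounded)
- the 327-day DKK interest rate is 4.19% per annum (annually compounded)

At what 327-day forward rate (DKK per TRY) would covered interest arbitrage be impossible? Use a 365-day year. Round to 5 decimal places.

T = 327/365 years.
DKK accumulates by (1 + 0.0419)^(327/365) = 1.0374572.
TRY growth factor: (1 + 0.0279)^(327/365) = 1.0249594.
CIP: F = S · (grow DKK)/(grow TRY) = 0.15117 × 1.0374572/1.0249594 = 0.1530133 DKK per TRY.

0.15301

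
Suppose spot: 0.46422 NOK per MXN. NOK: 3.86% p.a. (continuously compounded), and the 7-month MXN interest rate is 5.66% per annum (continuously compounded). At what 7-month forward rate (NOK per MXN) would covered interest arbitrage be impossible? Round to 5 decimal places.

T = 7/12 years.
NOK growth factor: e^(0.0386×7/12) = 1.0227721.
MXN growth factor: e^(0.0566×7/12) = 1.0335678.
Forward (NOK per MXN) = 0.46422 × 1.0227721 / 1.0335678 = 0.4593712.

0.45937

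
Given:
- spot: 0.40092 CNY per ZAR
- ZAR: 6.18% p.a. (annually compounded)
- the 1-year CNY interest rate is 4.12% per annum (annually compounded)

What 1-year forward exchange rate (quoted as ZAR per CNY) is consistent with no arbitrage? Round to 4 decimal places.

2.5436

T = 1 year.
CNY accumulates by (1 + 0.0412)^1 = 1.041200.
ZAR accumulates by (1 + 0.0618)^1 = 1.061800.
So F = 0.40092 × 1.041200 / 1.061800 = 0.3931417 (CNY/ZAR).
Invert for ZAR per CNY: 1 / 0.3931417 = 2.5436.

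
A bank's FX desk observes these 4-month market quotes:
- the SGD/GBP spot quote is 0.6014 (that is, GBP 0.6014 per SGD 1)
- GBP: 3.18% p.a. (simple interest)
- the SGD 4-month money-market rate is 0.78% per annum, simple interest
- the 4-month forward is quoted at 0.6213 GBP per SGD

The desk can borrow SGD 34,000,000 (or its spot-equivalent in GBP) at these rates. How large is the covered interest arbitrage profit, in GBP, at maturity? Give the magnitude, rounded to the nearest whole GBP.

T = 4/12 years.
Keep in SGD, deliver into the forward: 34,000,000·1.002600·0.6213 = GBP 21,179,122.92.
Swap to GBP now, deposit: 34,000,000·0.6014·1.010600 = GBP 20,664,344.56.
The quoted forward overvalues SGD, so borrow GBP, buy SGD at spot, deposit the SGD at 0.78%, and sell the proceeds forward at 0.6213.
The gap between the two covered legs is GBP 514,778.

GBP 514,778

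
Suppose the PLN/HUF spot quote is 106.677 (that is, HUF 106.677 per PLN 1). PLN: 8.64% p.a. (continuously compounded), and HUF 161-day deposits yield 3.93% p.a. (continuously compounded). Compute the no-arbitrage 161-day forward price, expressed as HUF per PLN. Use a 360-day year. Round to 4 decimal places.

104.4534

T = 161/360 years.
HUF accumulates by e^(0.0393×161/360) = 1.017731197.
PLN growth factor: e^(0.0864×161/360) = 1.039396234.
CIP: F = S · (grow HUF)/(grow PLN) = 106.677 × 1.017731197/1.039396234 = 104.453439 HUF per PLN.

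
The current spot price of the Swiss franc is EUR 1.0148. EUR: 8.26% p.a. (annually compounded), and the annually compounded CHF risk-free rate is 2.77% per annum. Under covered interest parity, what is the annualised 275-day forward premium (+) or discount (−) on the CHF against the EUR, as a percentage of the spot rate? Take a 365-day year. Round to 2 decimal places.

T = 275/365 years.
F = S · g_EUR/g_CHF = 1.0148 × 1.0616199/1.0207994 = 1.0553806.
(F − S)/S ÷ T = (1.0553806 − 1.0148)/1.0148/(275/365) = 0.053076 → 5.31%.

+5.31%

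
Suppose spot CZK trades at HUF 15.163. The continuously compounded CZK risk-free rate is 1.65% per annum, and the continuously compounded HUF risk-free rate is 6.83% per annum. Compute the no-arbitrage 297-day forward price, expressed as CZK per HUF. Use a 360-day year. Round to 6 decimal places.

T = 297/360 years.
Growth of 1 HUF over T: e^(0.0683×297/360) = 1.0579653.
CZK accumulates by e^(0.0165×297/360) = 1.0137056.
Forward (HUF per CZK) = 15.163 × 1.0579653 / 1.0137056 = 15.82504.
Quoted the other way: 1/15.82504 = 0.063191 CZK per HUF.

0.063191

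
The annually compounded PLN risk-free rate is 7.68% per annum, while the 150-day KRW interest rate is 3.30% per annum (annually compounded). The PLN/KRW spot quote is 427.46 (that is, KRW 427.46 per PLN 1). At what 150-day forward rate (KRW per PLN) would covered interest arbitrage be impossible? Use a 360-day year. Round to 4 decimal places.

420.1274

T = 150/360 years.
KRW accumulates by (1 + 0.0330)^(150/360) = 1.013619913.
PLN growth factor: (1 + 0.0768)^(150/360) = 1.031310888.
So F = 427.46 × 1.013619913 / 1.031310888 = 420.127406 (KRW/PLN).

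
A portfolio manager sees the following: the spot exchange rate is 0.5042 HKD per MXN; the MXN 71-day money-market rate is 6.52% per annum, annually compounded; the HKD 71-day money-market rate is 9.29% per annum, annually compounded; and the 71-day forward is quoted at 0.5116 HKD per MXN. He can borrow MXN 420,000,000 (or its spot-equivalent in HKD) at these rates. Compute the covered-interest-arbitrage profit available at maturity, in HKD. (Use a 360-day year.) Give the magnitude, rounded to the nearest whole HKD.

T = 71/360 years.
Keep in MXN, deliver into the forward: 420,000,000·1.01253497579·0.5116 = HKD 217,565,415.32.
Swap to HKD now, deposit: 420,000,000·0.5042·1.01767455826 = HKD 215,506,835.16.
The quoted forward overvalues MXN, so borrow HKD, buy MXN at spot, deposit the MXN at 6.52%, and sell the proceeds forward at 0.5116.
Arbitrage profit = |217,565,415.32 − 215,506,835.16| = HKD 2,058,580.

HKD 2,058,580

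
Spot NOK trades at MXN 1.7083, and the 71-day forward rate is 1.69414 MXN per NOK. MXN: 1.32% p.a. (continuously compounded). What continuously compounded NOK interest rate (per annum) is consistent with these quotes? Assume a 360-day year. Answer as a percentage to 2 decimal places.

5.54%

T = 71/360 years.
CIP gives F = S · g_MXN/g_NOK, so g_MXN/g_NOK = 1.69414/1.7083 = 0.9917111.
MXN growth factor: e^(0.0132×71/360) = 1.0026067.
So the NOK growth factor = 1.0109867.
r = ln(1.0109867)/(71/360) = 0.055403 → 5.54%.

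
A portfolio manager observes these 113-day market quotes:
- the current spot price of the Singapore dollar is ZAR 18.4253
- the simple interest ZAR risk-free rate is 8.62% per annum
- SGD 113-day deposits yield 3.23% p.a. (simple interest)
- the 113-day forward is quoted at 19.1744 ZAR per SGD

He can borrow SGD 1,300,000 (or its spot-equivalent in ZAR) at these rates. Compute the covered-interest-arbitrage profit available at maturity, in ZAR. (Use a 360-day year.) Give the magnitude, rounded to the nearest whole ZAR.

T = 113/360 years.
Keep in SGD, deliver into the forward: 1,300,000·1.0101386111·19.1744 = ZAR 25,179,442.32.
Swap to ZAR now, deposit: 1,300,000·18.4253·1.0270572222 = ZAR 24,600,988.67.
The quoted forward overvalues SGD, so borrow ZAR, buy SGD at spot, deposit the SGD at 3.23%, and sell the proceeds forward at 19.1744.
Arbitrage profit = |25,179,442.32 − 24,600,988.67| = ZAR 578,454.

ZAR 578,454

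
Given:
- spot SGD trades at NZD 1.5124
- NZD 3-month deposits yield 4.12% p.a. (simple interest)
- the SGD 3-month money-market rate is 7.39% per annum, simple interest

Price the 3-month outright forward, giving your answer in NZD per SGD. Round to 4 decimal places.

1.5003

T = 3/12 years.
Growth of 1 NZD over T: 1 + 0.0412×3/12 = 1.010300.
Growth of 1 SGD over T: 1 + 0.0739×3/12 = 1.018475.
So F = 1.5124 × 1.010300 / 1.018475 = 1.500260 (NZD/SGD).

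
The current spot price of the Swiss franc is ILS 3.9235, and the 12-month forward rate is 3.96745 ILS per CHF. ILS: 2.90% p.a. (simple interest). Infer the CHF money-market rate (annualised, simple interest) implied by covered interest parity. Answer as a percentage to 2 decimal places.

1.76%

T = 1 year.
F/S = 3.96745/3.9235 = 1.0112017 = (growth of ILS) / (growth of CHF).
ILS growth factor: 1 + 0.0290×1 = 1.029000.
Hence g_CHF = 1.0176011.
r = (1.0176011 − 1)/1 = 0.017601 → 1.76%.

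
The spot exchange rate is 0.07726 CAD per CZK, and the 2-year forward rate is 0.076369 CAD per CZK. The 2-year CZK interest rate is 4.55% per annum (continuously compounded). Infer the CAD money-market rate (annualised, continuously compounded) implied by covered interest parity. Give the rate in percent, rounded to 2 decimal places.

3.97%

T = 2 years.
F/S = 0.076369/0.07726 = 0.9884675 = (growth of CAD) / (growth of CZK).
CZK growth factor: e^(0.0455×2) = 1.095269.
That pins the CAD growth at 1.0826378.
Take logs: ln 1.0826378 / 2 = 0.039700, so 3.97%.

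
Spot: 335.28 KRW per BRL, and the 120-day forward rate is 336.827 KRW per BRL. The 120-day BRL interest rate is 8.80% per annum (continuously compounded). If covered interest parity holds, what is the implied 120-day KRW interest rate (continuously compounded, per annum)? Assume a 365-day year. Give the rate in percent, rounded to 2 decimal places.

T = 120/365 years.
By CIP, F/S equals the KRW-to-BRL growth ratio: 336.827/335.28 = 1.0046141.
The BRL side grows by e^(0.0880×120/365) = 1.0293541.
Hence g_KRW = 1.0341036.
r = ln(1.0341036)/(120/365) = 0.102002 → 10.20%.

10.20%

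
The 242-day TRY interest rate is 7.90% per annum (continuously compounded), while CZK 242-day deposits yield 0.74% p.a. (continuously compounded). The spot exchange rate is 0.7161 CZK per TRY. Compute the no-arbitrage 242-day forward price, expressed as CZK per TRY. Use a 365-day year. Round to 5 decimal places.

T = 242/365 years.
Growth of 1 CZK over T: e^(0.0074×242/365) = 1.0049184.
TRY accumulates by e^(0.0790×242/365) = 1.0537741.
So F = 0.7161 × 1.0049184 / 1.0537741 = 0.6828997 (CZK/TRY).

0.68290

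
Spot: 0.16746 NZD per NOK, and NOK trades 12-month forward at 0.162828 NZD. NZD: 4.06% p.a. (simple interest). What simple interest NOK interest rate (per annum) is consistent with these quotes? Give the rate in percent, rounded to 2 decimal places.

T = 1 year.
F/S = 0.162828/0.16746 = 0.9723397 = (growth of NZD) / (growth of NOK).
NZD growth factor: 1 + 0.0406×1 = 1.040600.
Hence g_NOK = 1.0702021.
(1.0702021 − 1)/T = 0.070202, i.e. 7.02%.

7.02%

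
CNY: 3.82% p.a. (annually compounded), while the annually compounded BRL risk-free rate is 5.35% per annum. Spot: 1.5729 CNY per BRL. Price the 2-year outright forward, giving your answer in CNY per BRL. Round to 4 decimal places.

1.5275

T = 2 years.
CNY accumulates by (1 + 0.0382)^2 = 1.0778592.
BRL accumulates by (1 + 0.0535)^2 = 1.1098623.
Forward (CNY per BRL) = 1.5729 × 1.0778592 / 1.1098623 = 1.527545.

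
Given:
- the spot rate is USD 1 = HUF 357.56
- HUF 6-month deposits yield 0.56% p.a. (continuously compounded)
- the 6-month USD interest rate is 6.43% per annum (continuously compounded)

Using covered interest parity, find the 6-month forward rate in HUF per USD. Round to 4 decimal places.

347.2181

T = 6/12 years.
Growth of 1 HUF over T: e^(0.0056×6/12) = 1.002803924.
USD growth factor: e^(0.0643×6/12) = 1.032672395.
So F = 357.56 × 1.002803924 / 1.032672395 = 347.218123 (HUF/USD).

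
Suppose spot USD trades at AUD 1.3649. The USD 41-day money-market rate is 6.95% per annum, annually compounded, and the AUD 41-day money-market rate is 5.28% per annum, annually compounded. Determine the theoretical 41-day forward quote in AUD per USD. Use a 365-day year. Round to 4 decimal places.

T = 41/365 years.
AUD accumulates by (1 + 0.0528)^(41/365) = 1.0057964.
USD growth factor: (1 + 0.0695)^(41/365) = 1.0075761.
Forward (AUD per USD) = 1.3649 × 1.0057964 / 1.0075761 = 1.362489.

1.3625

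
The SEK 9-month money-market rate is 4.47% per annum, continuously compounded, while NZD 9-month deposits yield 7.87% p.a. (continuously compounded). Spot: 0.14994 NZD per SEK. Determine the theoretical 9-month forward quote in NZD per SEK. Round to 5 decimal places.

T = 9/12 years.
Growth of 1 NZD over T: e^(0.0787×9/12) = 1.0608018.
SEK accumulates by e^(0.0447×9/12) = 1.0340933.
Forward (NZD per SEK) = 0.14994 × 1.0608018 / 1.0340933 = 0.1538126.

0.15381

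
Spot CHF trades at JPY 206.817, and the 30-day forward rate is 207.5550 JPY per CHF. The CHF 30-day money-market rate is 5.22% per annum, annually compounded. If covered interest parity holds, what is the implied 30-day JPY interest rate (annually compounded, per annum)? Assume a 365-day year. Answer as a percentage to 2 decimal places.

9.88%

T = 30/365 years.
By CIP, F/S equals the JPY-to-CHF growth ratio: 207.555/206.817 = 1.0035684.
CHF growth factor: (1 + 0.0522)^(30/365) = 1.0041909.
That pins the JPY growth at 1.0077743.
r = 1.0077743^(365/30) − 1 = 0.098803 → 9.88%.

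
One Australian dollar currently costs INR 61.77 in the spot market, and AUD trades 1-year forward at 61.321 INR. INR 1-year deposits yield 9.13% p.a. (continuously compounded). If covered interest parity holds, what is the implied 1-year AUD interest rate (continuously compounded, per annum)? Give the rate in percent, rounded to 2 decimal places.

9.86%

T = 1 year.
F/S = 61.321/61.77 = 0.9927311 = (growth of INR) / (growth of AUD).
The INR side grows by e^(0.0913×1) = 1.0955976.
Hence g_AUD = 1.1036197.
r = ln(1.1036197)/1 = 0.098595 → 9.86%.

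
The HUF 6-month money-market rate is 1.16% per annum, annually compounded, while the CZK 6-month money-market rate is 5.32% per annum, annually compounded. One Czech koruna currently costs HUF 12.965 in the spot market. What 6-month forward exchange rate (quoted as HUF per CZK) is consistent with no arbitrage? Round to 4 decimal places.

12.7064

T = 6/12 years.
Growth of 1 HUF over T: (1 + 0.0116)^(6/12) = 1.00578328.
CZK accumulates by (1 + 0.0532)^(6/12) = 1.02625533.
CIP: F = S · (grow HUF)/(grow CZK) = 12.965 × 1.00578328/1.02625533 = 12.706370 HUF per CZK.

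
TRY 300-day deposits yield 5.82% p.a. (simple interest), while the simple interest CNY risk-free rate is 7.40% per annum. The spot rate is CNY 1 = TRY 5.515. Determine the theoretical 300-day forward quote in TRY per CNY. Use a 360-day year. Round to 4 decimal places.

T = 300/360 years.
Growth of 1 TRY over T: 1 + 0.0582×300/360 = 1.048500.
Growth of 1 CNY over T: 1 + 0.0740×300/360 = 1.0616667.
CIP: F = S · (grow TRY)/(grow CNY) = 5.515 × 1.048500/1.0616667 = 5.446603 TRY per CNY.

5.4466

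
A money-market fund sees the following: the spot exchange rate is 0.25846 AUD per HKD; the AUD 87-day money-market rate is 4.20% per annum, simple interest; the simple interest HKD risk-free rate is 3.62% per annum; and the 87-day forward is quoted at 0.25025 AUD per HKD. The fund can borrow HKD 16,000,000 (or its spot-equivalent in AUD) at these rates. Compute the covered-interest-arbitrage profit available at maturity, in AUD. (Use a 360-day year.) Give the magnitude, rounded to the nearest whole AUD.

T = 87/360 years.
Route A — deposit HKD, sell forward: 16,000,000 × 1.008748333 × 0.25025 = AUD 4,039,028.33.
Route B — convert at spot, deposit AUD: 16,000,000 × 0.25846 × 1.010150 = AUD 4,177,333.90.
The quoted forward undervalues HKD, so borrow HKD, convert to AUD at spot, deposit the AUD at 4.20%, and buy HKD forward at 0.25025 to cover the loan.
Profit = 4,177,333.90 − 4,039,028.33 = AUD 138,306.

AUD 138,306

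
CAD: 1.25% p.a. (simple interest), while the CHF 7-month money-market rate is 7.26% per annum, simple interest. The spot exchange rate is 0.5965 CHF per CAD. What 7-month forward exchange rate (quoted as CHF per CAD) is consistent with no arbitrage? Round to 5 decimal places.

0.61726

T = 7/12 years.
CHF growth factor: 1 + 0.0726×7/12 = 1.042350.
CAD accumulates by 1 + 0.0125×7/12 = 1.0072917.
Forward (CHF per CAD) = 0.5965 × 1.042350 / 1.0072917 = 0.6172609.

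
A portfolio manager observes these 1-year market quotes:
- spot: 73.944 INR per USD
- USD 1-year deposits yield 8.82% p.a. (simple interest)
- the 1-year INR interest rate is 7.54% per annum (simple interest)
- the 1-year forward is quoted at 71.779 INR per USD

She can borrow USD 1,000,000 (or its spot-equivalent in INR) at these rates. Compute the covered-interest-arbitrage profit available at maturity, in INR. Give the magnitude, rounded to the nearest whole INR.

T = 1 year.
Invest the USD and cover forward: 1,000,000 × 1.088200 × 71.779 = INR 78,109,907.80.
Convert at spot and invest in INR: 1,000,000 × 73.944 × 1.075400 = INR 79,519,377.60.
The quoted forward undervalues USD, so borrow USD, convert to INR at spot, deposit the INR at 7.54%, and buy USD forward at 71.779 to cover the loan.
Profit = 79,519,377.60 − 78,109,907.80 = INR 1,409,470.

INR 1,409,470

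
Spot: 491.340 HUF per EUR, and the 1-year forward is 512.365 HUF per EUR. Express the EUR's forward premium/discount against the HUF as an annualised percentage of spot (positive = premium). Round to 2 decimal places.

+4.28%

T = 1 year.
(F − S)/S = (512.365 − 491.34)/491.34 = 0.0427911.
Annualise by dividing by T: 0.0427911 / 1 = 0.042791 → 4.28%.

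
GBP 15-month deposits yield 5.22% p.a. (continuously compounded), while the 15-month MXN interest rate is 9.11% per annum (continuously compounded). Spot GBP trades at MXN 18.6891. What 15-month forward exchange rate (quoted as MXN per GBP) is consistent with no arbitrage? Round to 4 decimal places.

T = 15/12 years.
Growth of 1 MXN over T: e^(0.0911×15/12) = 1.12061204.
GBP growth factor: e^(0.0522×15/12) = 1.06742585.
CIP: F = S · (grow MXN)/(grow GBP) = 18.6891 × 1.12061204/1.06742585 = 19.620314 MXN per GBP.

19.6203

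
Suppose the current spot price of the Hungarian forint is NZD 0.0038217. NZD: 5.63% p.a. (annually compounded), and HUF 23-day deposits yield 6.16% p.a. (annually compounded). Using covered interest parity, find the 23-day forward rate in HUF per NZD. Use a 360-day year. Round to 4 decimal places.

T = 23/360 years.
Growth of 1 NZD over T: (1 + 0.0563)^(23/360) = 1.003505467.
HUF growth factor: (1 + 0.0616)^(23/360) = 1.003826401.
Forward (NZD per HUF) = 0.0038217 × 1.003505467 / 1.003826401 = 0.00382047816.
Invert for HUF per NZD: 1 / 0.00382047816 = 261.7473.

261.7473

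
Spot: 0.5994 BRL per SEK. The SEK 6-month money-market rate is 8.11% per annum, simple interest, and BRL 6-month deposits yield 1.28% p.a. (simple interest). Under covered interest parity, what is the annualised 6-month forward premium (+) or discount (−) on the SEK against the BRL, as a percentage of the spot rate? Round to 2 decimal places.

T = 6/12 years.
No-arbitrage forward: 0.5994 × 1.006400 / 1.040550 = 0.5797282 BRL/SEK.
(F − S)/S ÷ T = (0.5797282 − 0.5994)/0.5994/(6/12) = -0.065638 → -6.56%.

-6.56%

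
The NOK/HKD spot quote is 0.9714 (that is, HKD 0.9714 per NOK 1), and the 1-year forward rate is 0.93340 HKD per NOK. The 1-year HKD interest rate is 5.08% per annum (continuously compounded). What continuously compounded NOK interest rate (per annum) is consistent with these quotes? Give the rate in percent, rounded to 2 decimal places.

9.07%

T = 1 year.
CIP gives F = S · g_HKD/g_NOK, so g_HKD/g_NOK = 0.9334/0.9714 = 0.9608812.
HKD growth factor: e^(0.0508×1) = 1.0521124.
So the NOK growth factor = 1.0949453.
Take logs: ln 1.0949453 / 1 = 0.090704, so 9.07%.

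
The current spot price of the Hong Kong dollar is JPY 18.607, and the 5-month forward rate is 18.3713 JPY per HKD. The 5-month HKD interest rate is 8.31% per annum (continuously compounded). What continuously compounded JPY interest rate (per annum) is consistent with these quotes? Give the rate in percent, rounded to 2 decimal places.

5.25%

T = 5/12 years.
F/S = 18.3713/18.607 = 0.9873327 = (growth of JPY) / (growth of HKD).
The HKD side grows by e^(0.0831×5/12) = 1.0352314.
So the JPY growth factor = 1.0221178.
Take logs: ln 1.0221178 / (5/12) = 0.052504, so 5.25%.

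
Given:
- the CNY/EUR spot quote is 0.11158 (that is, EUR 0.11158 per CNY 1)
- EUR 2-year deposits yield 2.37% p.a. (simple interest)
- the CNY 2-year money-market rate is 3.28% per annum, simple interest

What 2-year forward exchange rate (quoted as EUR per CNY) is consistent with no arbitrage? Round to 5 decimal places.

T = 2 years.
EUR accumulates by 1 + 0.0237×2 = 1.047400.
CNY accumulates by 1 + 0.0328×2 = 1.065600.
So F = 0.11158 × 1.047400 / 1.065600 = 0.1096743 (EUR/CNY).

0.10967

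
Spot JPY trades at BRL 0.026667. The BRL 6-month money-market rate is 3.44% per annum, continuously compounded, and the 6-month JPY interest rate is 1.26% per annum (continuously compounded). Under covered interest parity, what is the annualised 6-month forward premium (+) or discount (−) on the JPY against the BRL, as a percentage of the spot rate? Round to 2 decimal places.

+2.19%

T = 6/12 years.
F = S · g_BRL/g_JPY = 0.026667 × 1.0173488/1.0063199 = 0.026959261.
Annualised premium = (F − S)/S × (1/T) = (0.026959261 − 0.026667)/0.026667 ÷ (6/12) = 2.19%.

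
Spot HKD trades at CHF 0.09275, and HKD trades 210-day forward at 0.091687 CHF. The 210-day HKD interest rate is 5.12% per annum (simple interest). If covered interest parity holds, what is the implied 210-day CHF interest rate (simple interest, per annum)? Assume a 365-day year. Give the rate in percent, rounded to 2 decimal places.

T = 210/365 years.
By CIP, F/S equals the CHF-to-HKD growth ratio: 0.091687/0.09275 = 0.9885391.
The HKD side grows by 1 + 0.0512×210/365 = 1.0294575.
That pins the CHF growth at 1.017659.
r = (1.017659 − 1)/(210/365) = 0.030693 → 3.07%.

3.07%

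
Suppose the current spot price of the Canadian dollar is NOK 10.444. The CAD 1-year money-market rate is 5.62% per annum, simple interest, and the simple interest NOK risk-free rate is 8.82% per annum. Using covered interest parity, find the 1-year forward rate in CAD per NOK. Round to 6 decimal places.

T = 1 year.
Growth of 1 NOK over T: 1 + 0.0882×1 = 1.088200.
CAD growth factor: 1 + 0.0562×1 = 1.056200.
So F = 10.444 × 1.088200 / 1.056200 = 10.76042 (NOK/CAD).
Invert for CAD per NOK: 1 / 10.76042 = 0.092933.

0.092933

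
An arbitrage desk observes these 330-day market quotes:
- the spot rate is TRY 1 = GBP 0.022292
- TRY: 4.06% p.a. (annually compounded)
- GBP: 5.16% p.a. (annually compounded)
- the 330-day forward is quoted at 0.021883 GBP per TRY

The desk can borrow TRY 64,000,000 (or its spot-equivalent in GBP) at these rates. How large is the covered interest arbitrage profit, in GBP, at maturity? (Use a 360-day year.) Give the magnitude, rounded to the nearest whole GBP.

GBP 41,480

T = 330/360 years.
Invest the TRY and cover forward: 64,000,000 × 1.037154612 × 0.021883 = GBP 1,452,547.48.
Convert at spot and invest in GBP: 64,000,000 × 0.022292 × 1.047200151 = GBP 1,494,027.89.
The quoted forward undervalues TRY, so borrow TRY, convert to GBP at spot, deposit the GBP at 5.16%, and buy TRY forward at 0.021883 to cover the loan.
Profit = 1,494,027.89 − 1,452,547.48 = GBP 41,480.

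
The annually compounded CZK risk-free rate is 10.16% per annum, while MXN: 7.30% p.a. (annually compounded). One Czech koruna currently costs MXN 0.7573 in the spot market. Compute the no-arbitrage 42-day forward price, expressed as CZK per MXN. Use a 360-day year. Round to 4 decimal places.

T = 42/360 years.
MXN growth factor: (1 + 0.0730)^(42/360) = 1.008254.
CZK accumulates by (1 + 0.1016)^(42/360) = 1.0113531.
Forward (MXN per CZK) = 0.7573 × 1.008254 / 1.0113531 = 0.7549794.
Invert for CZK per MXN: 1 / 0.7549794 = 1.3245.

1.3245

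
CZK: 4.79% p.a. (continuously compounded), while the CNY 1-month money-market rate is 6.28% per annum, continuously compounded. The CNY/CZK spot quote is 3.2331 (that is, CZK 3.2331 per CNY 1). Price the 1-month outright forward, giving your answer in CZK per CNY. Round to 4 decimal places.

3.2291

T = 1/12 years.
CZK accumulates by e^(0.0479×1/12) = 1.0039996.
CNY accumulates by e^(0.0628×1/12) = 1.0052471.
Forward (CZK per CNY) = 3.2331 × 1.0039996 / 1.0052471 = 3.229088.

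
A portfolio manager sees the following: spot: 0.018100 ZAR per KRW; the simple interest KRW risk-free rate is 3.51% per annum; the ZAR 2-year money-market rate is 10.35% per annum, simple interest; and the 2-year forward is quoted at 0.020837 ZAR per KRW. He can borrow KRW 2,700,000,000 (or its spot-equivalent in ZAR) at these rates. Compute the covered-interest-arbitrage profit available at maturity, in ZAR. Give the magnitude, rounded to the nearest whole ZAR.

T = 2 years.
Keep in KRW, deliver into the forward: 2,700,000,000·1.070200·0.020837 = ZAR 60,209,344.98.
Swap to ZAR now, deposit: 2,700,000,000·0.018100·1.207000 = ZAR 58,986,090.00.
The quoted forward overvalues KRW, so borrow ZAR, buy KRW at spot, deposit the KRW at 3.51%, and sell the proceeds forward at 0.020837.
Arbitrage profit = |60,209,344.98 − 58,986,090.00| = ZAR 1,223,255.

ZAR 1,223,255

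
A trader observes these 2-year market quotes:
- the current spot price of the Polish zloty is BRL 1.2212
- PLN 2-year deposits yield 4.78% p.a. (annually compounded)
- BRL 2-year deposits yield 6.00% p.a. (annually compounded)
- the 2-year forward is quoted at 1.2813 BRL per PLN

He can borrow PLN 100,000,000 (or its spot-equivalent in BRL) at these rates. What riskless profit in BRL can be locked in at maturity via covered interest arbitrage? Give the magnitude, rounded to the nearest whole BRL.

T = 2 years.
Keep in PLN, deliver into the forward: 100,000,000·1.09788484·1.2813 = BRL 140,671,984.55.
Swap to BRL now, deposit: 100,000,000·1.2212·1.123600 = BRL 137,214,032.00.
The quoted forward overvalues PLN, so borrow BRL, buy PLN at spot, deposit the PLN at 4.78%, and sell the proceeds forward at 1.2813.
The gap between the two covered legs is BRL 3,457,953.

BRL 3,457,953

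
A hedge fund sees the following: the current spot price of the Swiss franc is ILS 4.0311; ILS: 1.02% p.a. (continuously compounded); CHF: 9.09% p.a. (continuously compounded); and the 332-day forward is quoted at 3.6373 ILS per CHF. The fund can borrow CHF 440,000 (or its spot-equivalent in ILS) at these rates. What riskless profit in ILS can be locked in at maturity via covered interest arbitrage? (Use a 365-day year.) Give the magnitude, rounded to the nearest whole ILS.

ILS 51,855

T = 332/365 years.
Route A — deposit CHF, sell forward: 440,000 × 1.086195956 × 3.6373 = ILS 1,738,361.04.
Route B — convert at spot, deposit ILS: 440,000 × 4.0311 × 1.00932098 = ILS 1,790,216.47.
The quoted forward undervalues CHF, so borrow CHF, convert to ILS at spot, deposit the ILS at 1.02%, and buy CHF forward at 3.6373 to cover the loan.
The gap between the two covered legs is ILS 51,855.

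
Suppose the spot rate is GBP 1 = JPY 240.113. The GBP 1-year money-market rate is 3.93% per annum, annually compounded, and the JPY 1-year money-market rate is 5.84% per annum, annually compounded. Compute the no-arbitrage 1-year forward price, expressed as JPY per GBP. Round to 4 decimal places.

T = 1 year.
JPY growth factor: (1 + 0.0584)^1 = 1.058400.
GBP accumulates by (1 + 0.0393)^1 = 1.039300.
CIP: F = S · (grow JPY)/(grow GBP) = 240.113 × 1.058400/1.039300 = 244.525738 JPY per GBP.

244.5257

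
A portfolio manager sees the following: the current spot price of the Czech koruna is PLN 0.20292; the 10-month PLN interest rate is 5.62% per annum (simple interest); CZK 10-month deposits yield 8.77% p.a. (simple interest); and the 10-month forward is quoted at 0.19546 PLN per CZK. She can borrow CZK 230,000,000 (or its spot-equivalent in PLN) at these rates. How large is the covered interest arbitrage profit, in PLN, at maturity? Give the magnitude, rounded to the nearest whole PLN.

PLN 616,067

T = 10/12 years.
Route A — deposit CZK, sell forward: 230,000,000 × 1.0730833333 × 0.19546 = PLN 48,241,319.72.
Route B — convert at spot, deposit PLN: 230,000,000 × 0.20292 × 1.0468333333 = PLN 48,857,386.60.
The quoted forward undervalues CZK, so borrow CZK, convert to PLN at spot, deposit the PLN at 5.62%, and buy CZK forward at 0.19546 to cover the loan.
Arbitrage profit = |48,241,319.72 − 48,857,386.60| = PLN 616,067.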